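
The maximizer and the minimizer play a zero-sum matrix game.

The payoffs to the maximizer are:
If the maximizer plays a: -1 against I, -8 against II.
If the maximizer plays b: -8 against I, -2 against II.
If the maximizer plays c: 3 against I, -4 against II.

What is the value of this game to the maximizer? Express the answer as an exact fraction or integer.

-38/13

Row a is strictly dominated by row c, so the maximizer never plays it.
The remaining 2×2 game on (b, c) × (I, II) has no saddle point. Let the maximizer play b with probability p; indifference gives −8p + 3(1−p) = −2p − 4(1−p), so p = 7/13.
Similarly the minimizer's optimal q on I is 2/13, and the value is -8·(2/13) + (-2)·(11/13) = -38/13.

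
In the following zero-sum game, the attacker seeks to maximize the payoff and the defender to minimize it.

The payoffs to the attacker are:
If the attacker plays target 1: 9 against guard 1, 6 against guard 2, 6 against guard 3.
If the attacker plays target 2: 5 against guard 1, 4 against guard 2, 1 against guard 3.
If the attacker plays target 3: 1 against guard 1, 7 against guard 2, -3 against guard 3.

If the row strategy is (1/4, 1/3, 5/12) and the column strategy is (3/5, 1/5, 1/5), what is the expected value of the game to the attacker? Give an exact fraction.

Against (3/5, 1/5, 1/5), each row's expected payoff is target 1: 39/5; target 2: 4; target 3: 7/5.
Taking the (1/4, 1/3, 5/12)-weighted average: (1/4)·(39/5) + (1/3)·(4) + (5/12)·(7/5) = 58/15.

58/15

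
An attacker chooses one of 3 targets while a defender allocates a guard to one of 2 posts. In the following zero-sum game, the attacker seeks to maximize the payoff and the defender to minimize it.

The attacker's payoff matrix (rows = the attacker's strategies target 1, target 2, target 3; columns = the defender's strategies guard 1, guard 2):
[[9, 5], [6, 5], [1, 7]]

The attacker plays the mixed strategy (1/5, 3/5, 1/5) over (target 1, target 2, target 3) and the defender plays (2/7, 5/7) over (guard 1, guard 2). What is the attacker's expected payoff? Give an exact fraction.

Against (2/7, 5/7), each row's expected payoff is target 1: 43/7; target 2: 37/7; target 3: 37/7.
Taking the (1/5, 3/5, 1/5)-weighted average: (1/5)·(43/7) + (3/5)·(37/7) + (1/5)·(37/7) = 191/35.

191/35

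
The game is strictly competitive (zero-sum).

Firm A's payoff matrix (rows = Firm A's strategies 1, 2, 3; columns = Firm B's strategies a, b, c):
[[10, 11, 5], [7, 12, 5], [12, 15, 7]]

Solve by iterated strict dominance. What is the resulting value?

Column a is strictly dominated by c for Firm B (5<10, 5<7, 7<12); eliminate a.
Column b is strictly dominated by c for Firm B (5<11, 5<12, 7<15); eliminate b.
Row 2 is strictly dominated by row 3 (7>5); eliminate 2.
Row 1 is strictly dominated by row 3 (7>5); eliminate 1.
Only (3, c) remains, with payoff 7.

7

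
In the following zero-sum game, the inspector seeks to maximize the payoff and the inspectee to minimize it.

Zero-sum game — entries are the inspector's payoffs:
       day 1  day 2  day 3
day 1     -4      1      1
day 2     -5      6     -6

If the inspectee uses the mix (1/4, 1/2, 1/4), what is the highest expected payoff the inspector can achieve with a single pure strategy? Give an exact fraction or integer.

1/4

day 1: (-4)·(1/4) + (1)·(1/2) + (1)·(1/4) = -1/4.
day 2: (-5)·(1/4) + (6)·(1/2) + (-6)·(1/4) = 1/4.
The best pure response is day 2 with expected payoff 1/4.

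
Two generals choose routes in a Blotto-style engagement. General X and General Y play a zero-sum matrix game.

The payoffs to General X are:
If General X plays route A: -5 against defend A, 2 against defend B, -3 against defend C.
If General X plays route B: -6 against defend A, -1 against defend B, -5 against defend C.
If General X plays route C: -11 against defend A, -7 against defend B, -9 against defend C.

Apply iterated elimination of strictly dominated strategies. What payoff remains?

Column defend B is strictly dominated by defend A for General Y (-5<2, -6<-1, -11<-7); eliminate defend B.
Column defend C is strictly dominated by defend A for General Y (-5<-3, -6<-5, -11<-9); eliminate defend C.
Row route C is strictly dominated by row route A (-5>-11); eliminate route C.
Row route B is strictly dominated by row route A (-5>-6); eliminate route B.
Only (route A, defend A) remains, with payoff -5.

-5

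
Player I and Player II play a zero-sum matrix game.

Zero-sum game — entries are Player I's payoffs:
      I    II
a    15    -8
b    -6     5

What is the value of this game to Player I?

Row minima are -8 and -6, so Player I's maximin is -6; column maxima are 15 and 5, so Player II's minimax is 5. These differ, so the equilibrium is in mixed strategies.
Let Player I play a with probability p. Player II is indifferent when 15p − 6(1−p) = −8p + 5(1−p), giving p = 11/34.
Let Player II play I with probability q. Player I is indifferent when 15q − 8(1−q) = −6q + 5(1−q), giving q = 13/34.
The value is 15·(13/34) + (-8)·(21/34) = 27/34.

27/34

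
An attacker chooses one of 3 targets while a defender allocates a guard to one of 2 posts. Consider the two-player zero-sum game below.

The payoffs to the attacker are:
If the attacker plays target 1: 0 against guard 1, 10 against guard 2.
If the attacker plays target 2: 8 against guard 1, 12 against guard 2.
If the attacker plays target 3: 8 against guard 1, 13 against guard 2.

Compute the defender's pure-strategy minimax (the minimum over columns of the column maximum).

8

The worst case (largest entry) in each column is guard 1: 8, guard 2: 13.
The best (smallest) of these is 8.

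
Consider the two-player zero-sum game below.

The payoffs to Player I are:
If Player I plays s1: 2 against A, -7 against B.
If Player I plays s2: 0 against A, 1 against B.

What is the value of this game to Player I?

Row minima are -7 and 0, so Player I's maximin is 0; column maxima are 2 and 1, so Player II's minimax is 1. These differ, so the equilibrium is in mixed strategies.
Let Player I play s1 with probability p. Player II is indifferent when 2p = −7p + (1−p), giving p = 1/10.
Let Player II play A with probability q. Player I is indifferent when 2q − 7(1−q) = (1−q), giving q = 4/5.
The value is 2·(4/5) + (-7)·(1/5) = 1/5.

1/5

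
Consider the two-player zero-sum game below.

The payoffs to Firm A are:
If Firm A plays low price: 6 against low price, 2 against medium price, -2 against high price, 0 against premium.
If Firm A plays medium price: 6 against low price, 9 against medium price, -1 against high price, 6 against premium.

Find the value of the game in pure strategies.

Row minima: -2, -1 → Firm A's maximin is -1.
Column maxima: 6, 9, -1, 6 → Firm B's minimax is -1.
They coincide at (medium price, high price), so the value is -1.

-1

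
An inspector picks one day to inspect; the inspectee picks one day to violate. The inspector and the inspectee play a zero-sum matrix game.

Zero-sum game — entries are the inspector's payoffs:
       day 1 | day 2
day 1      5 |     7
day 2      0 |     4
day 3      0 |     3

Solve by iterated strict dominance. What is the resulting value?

Row day 3 is strictly dominated by row day 1 (5>0, 7>3); eliminate day 3.
Column day 2 is strictly dominated by day 1 for the inspectee (5<7, 0<4); eliminate day 2.
Row day 2 is strictly dominated by row day 1 (5>0); eliminate day 2.
Only (day 1, day 1) remains, with payoff 5.

5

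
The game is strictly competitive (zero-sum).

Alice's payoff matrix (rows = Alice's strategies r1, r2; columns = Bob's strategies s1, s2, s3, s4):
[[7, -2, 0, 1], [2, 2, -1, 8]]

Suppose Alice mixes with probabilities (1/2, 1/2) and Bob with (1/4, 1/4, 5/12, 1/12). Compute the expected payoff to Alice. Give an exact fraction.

31/24

Against (1/4, 1/4, 5/12, 1/12), each row's expected payoff is r1: 4/3; r2: 5/4.
Taking the (1/2, 1/2)-weighted average: (1/2)·(4/3) + (1/2)·(5/4) = 31/24.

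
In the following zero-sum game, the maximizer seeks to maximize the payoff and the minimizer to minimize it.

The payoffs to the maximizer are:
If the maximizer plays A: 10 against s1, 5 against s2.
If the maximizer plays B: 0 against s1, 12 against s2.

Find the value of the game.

Row minima are 5 and 0, so the maximizer's maximin is 5; column maxima are 10 and 12, so the minimizer's minimax is 10. These differ, so the equilibrium is in mixed strategies.
Let the maximizer play A with probability p. The minimizer is indifferent when 10p = 5p + 12(1−p), giving p = 12/17.
Let the minimizer play s1 with probability q. The maximizer is indifferent when 10q + 5(1−q) = 12(1−q), giving q = 7/17.
The value is 10·(7/17) + (5)·(10/17) = 120/17.

120/17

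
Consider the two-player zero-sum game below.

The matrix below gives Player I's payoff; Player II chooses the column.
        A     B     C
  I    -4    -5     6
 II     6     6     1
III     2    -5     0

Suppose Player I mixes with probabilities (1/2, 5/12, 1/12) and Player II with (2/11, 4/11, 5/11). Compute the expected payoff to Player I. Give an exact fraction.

67/44

Against (2/11, 4/11, 5/11), each row's expected payoff is I: 2/11; II: 41/11; III: -16/11.
Taking the (1/2, 5/12, 1/12)-weighted average: (1/2)·(2/11) + (5/12)·(41/11) + (1/12)·(-16/11) = 67/44.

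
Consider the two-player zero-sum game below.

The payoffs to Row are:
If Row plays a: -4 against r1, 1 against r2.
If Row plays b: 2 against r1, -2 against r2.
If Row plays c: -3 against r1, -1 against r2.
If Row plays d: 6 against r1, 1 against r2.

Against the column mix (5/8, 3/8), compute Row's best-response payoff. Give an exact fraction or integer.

33/8

a: (-4)·(5/8) + (1)·(3/8) = -17/8.
b: (2)·(5/8) + (-2)·(3/8) = 1/2.
c: (-3)·(5/8) + (-1)·(3/8) = -9/4.
d: (6)·(5/8) + (1)·(3/8) = 33/8.
The best pure response is d with expected payoff 33/8.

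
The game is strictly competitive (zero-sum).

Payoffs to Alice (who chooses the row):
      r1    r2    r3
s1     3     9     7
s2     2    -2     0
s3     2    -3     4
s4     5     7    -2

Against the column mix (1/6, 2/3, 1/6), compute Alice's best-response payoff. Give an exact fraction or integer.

s1: (3)·(1/6) + (9)·(2/3) + (7)·(1/6) = 23/3.
s2: (2)·(1/6) + (-2)·(2/3) + (0)·(1/6) = -1.
s3: (2)·(1/6) + (-3)·(2/3) + (4)·(1/6) = -1.
s4: (5)·(1/6) + (7)·(2/3) + (-2)·(1/6) = 31/6.
The best pure response is s1 with expected payoff 23/3.

23/3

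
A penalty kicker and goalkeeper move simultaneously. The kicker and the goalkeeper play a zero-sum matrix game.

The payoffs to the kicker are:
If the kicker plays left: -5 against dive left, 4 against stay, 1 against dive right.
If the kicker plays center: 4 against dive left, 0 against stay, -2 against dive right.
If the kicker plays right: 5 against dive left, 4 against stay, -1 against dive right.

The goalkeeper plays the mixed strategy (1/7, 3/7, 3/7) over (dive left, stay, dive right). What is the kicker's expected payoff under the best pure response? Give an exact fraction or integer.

left: (-5)·(1/7) + (4)·(3/7) + (1)·(3/7) = 10/7.
center: (4)·(1/7) + (0)·(3/7) + (-2)·(3/7) = -2/7.
right: (5)·(1/7) + (4)·(3/7) + (-1)·(3/7) = 2.
The best pure response is right with expected payoff 2.

2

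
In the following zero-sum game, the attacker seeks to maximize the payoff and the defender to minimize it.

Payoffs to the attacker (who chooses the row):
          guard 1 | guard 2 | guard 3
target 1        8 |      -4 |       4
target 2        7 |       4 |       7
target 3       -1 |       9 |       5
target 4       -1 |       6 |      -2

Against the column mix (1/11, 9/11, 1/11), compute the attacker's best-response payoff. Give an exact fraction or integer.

target 1: (8)·(1/11) + (-4)·(9/11) + (4)·(1/11) = -24/11.
target 2: (7)·(1/11) + (4)·(9/11) + (7)·(1/11) = 50/11.
target 3: (-1)·(1/11) + (9)·(9/11) + (5)·(1/11) = 85/11.
target 4: (-1)·(1/11) + (6)·(9/11) + (-2)·(1/11) = 51/11.
The best pure response is target 3 with expected payoff 85/11.

85/11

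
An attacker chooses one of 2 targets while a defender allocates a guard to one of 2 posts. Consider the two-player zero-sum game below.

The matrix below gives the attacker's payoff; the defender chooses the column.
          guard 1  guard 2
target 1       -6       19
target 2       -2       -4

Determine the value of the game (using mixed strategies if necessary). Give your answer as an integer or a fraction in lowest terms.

-62/27

Row minima are -6 and -4, so the attacker's maximin is -4; column maxima are -2 and 19, so the defender's minimax is -2. These differ, so the equilibrium is in mixed strategies.
Let the attacker play target 1 with probability p. The defender is indifferent when −6p − 2(1−p) = 19p − 4(1−p), giving p = 2/27.
Let the defender play guard 1 with probability q. The attacker is indifferent when −6q + 19(1−q) = −2q − 4(1−q), giving q = 23/27.
The value is -6·(23/27) + (19)·(4/27) = -62/27.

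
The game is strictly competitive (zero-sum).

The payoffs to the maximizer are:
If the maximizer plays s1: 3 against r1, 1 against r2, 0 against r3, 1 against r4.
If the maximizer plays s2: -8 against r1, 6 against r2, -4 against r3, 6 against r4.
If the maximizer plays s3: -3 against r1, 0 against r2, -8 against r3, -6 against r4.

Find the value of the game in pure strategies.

Row minima: 0, -8, -8 → the maximizer's maximin is 0.
Column maxima: 3, 6, 0, 6 → the minimizer's minimax is 0.
They coincide at (s1, r3), so the value is 0.

0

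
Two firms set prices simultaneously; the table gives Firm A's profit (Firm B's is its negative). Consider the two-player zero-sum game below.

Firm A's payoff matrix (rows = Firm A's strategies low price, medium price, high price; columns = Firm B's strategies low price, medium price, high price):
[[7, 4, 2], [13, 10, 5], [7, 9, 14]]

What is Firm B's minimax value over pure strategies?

10

The worst case (largest entry) in each column is low price: 13, medium price: 10, high price: 14.
The best (smallest) of these is 10.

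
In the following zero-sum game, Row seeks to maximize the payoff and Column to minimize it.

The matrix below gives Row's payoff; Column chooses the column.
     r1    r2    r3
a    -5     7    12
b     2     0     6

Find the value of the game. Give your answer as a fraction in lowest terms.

1

Column r3 is strictly dominated by r2 for Column (it gives Row more in every row).
The remaining 2×2 game on (a, b) × (r1, r2) has no saddle point. Let Row play a with probability p; indifference gives −5p + 2(1−p) = 7p, so p = 1/7.
Similarly Column's optimal q on r1 is 1/2, and the value is -5·(1/2) + (7)·(1/2) = 1.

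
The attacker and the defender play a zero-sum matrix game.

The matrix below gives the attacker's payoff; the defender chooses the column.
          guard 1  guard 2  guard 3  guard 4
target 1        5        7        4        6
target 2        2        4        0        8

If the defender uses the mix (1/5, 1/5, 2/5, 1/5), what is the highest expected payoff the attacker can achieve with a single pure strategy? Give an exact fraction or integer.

target 1: (5)·(1/5) + (7)·(1/5) + (4)·(2/5) + (6)·(1/5) = 26/5.
target 2: (2)·(1/5) + (4)·(1/5) + (0)·(2/5) + (8)·(1/5) = 14/5.
The best pure response is target 1 with expected payoff 26/5.

26/5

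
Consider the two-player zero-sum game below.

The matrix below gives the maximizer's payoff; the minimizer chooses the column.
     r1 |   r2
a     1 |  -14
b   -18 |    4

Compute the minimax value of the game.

Row minima are -14 and -18, so the maximizer's maximin is -14; column maxima are 1 and 4, so the minimizer's minimax is 1. These differ, so the equilibrium is in mixed strategies.
Let the maximizer play a with probability p. The minimizer is indifferent when p − 18(1−p) = −14p + 4(1−p), giving p = 22/37.
Let the minimizer play r1 with probability q. The maximizer is indifferent when q − 14(1−q) = −18q + 4(1−q), giving q = 18/37.
The value is 1·(18/37) + (-14)·(19/37) = -248/37.

-248/37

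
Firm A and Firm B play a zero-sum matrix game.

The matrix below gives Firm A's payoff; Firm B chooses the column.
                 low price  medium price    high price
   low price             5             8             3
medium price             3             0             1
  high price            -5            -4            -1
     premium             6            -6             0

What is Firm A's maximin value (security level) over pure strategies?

The worst-case payoff for each row is low price: 3, medium price: 0, high price: -5, premium: -6.
The best of these is 3.

3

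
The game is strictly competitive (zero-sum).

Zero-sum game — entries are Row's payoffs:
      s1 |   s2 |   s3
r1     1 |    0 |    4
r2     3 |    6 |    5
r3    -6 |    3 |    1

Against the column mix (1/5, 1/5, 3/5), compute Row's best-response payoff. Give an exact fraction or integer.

24/5

r1: (1)·(1/5) + (0)·(1/5) + (4)·(3/5) = 13/5.
r2: (3)·(1/5) + (6)·(1/5) + (5)·(3/5) = 24/5.
r3: (-6)·(1/5) + (3)·(1/5) + (1)·(3/5) = 0.
The best pure response is r2 with expected payoff 24/5.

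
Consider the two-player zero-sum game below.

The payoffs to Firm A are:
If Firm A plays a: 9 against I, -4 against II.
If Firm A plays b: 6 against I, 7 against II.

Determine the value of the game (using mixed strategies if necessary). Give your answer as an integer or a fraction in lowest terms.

Row minima are -4 and 6, so Firm A's maximin is 6; column maxima are 9 and 7, so Firm B's minimax is 7. These differ, so the equilibrium is in mixed strategies.
Let Firm A play a with probability p. Firm B is indifferent when 9p + 6(1−p) = −4p + 7(1−p), giving p = 1/14.
Let Firm B play I with probability q. Firm A is indifferent when 9q − 4(1−q) = 6q + 7(1−q), giving q = 11/14.
The value is 9·(11/14) + (-4)·(3/14) = 87/14.

87/14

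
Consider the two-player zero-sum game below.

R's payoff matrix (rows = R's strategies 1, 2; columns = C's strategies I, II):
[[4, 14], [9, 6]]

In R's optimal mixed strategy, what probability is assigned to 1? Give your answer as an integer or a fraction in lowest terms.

3/13

Row minima are 4 and 6, so R's maximin is 6; column maxima are 9 and 14, so C's minimax is 9. These differ, so the equilibrium is in mixed strategies.
Let R play 1 with probability p. C is indifferent when 4p + 9(1−p) = 14p + 6(1−p), giving p = 3/13.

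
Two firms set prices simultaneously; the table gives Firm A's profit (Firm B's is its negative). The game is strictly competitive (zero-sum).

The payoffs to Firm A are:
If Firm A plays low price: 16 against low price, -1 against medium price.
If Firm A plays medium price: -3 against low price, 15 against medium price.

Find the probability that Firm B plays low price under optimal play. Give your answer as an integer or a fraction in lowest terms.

Row minima are -1 and -3, so Firm A's maximin is -1; column maxima are 16 and 15, so Firm B's minimax is 15. These differ, so the equilibrium is in mixed strategies.
Let Firm B play low price with probability q. Firm A is indifferent when 16q − (1−q) = −3q + 15(1−q), giving q = 16/35.

16/35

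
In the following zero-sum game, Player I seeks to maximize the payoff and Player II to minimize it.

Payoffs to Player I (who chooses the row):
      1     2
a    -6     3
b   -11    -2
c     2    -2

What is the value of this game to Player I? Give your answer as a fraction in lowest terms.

-6/13

Row b is strictly dominated by row a, so Player I never plays it.
The remaining 2×2 game on (a, c) × (1, 2) has no saddle point. Let Player I play a with probability p; indifference gives −6p + 2(1−p) = 3p − 2(1−p), so p = 4/13.
Similarly Player II's optimal q on 1 is 5/13, and the value is -6·(5/13) + (3)·(8/13) = -6/13.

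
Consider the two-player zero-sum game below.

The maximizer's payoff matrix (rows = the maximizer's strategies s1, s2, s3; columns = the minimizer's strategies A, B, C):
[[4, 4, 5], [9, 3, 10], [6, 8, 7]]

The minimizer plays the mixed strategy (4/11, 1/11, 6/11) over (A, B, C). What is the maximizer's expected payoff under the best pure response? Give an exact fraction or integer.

s1: (4)·(4/11) + (4)·(1/11) + (5)·(6/11) = 50/11.
s2: (9)·(4/11) + (3)·(1/11) + (10)·(6/11) = 9.
s3: (6)·(4/11) + (8)·(1/11) + (7)·(6/11) = 74/11.
The best pure response is s2 with expected payoff 9.

9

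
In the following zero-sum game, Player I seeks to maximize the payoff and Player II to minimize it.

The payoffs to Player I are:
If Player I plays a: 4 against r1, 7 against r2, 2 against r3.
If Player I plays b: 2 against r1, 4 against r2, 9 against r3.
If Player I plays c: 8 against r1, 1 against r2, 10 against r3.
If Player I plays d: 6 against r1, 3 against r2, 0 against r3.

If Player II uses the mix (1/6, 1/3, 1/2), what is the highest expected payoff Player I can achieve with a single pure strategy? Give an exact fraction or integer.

20/3

a: (4)·(1/6) + (7)·(1/3) + (2)·(1/2) = 4.
b: (2)·(1/6) + (4)·(1/3) + (9)·(1/2) = 37/6.
c: (8)·(1/6) + (1)·(1/3) + (10)·(1/2) = 20/3.
d: (6)·(1/6) + (3)·(1/3) + (0)·(1/2) = 2.
The best pure response is c with expected payoff 20/3.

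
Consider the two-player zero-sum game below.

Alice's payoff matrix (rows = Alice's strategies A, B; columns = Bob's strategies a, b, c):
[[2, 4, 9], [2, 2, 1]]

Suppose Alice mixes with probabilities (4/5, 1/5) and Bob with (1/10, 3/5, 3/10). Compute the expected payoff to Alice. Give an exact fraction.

Against (1/10, 3/5, 3/10), each row's expected payoff is A: 53/10; B: 17/10.
Taking the (4/5, 1/5)-weighted average: (4/5)·(53/10) + (1/5)·(17/10) = 229/50.

229/50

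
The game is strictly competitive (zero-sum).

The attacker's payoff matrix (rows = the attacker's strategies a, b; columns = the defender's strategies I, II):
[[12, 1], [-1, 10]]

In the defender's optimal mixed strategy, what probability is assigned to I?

9/22

Row minima are 1 and -1, so the attacker's maximin is 1; column maxima are 12 and 10, so the defender's minimax is 10. These differ, so the equilibrium is in mixed strategies.
Let the defender play I with probability q. The attacker is indifferent when 12q + (1−q) = −q + 10(1−q), giving q = 9/22.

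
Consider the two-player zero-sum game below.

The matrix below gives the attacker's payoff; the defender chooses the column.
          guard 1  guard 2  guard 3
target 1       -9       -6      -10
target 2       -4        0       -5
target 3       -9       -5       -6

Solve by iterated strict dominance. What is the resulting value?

-5

Row target 3 is strictly dominated by row target 2 (-4>-9, 0>-5, -5>-6); eliminate target 3.
Row target 1 is strictly dominated by row target 2 (-4>-9, 0>-6, -5>-10); eliminate target 1.
Column guard 2 is strictly dominated by guard 1 for the defender (-4<0); eliminate guard 2.
Column guard 1 is strictly dominated by guard 3 for the defender (-5<-4); eliminate guard 1.
Only (target 2, guard 3) remains, with payoff -5.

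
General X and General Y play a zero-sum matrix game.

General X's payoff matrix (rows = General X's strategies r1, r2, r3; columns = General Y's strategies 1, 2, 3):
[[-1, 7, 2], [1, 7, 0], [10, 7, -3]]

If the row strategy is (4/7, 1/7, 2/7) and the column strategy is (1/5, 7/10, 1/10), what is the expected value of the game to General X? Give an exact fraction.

Against (1/5, 7/10, 1/10), each row's expected payoff is r1: 49/10; r2: 51/10; r3: 33/5.
Taking the (4/7, 1/7, 2/7)-weighted average: (4/7)·(49/10) + (1/7)·(51/10) + (2/7)·(33/5) = 379/70.

379/70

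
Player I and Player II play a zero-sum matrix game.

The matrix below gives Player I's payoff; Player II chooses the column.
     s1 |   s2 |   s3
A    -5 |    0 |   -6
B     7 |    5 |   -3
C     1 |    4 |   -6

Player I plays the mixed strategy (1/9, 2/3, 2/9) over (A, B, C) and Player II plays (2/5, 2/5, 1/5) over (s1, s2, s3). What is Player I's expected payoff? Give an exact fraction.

Against (2/5, 2/5, 1/5), each row's expected payoff is A: -16/5; B: 21/5; C: 4/5.
Taking the (1/9, 2/3, 2/9)-weighted average: (1/9)·(-16/5) + (2/3)·(21/5) + (2/9)·(4/5) = 118/45.

118/45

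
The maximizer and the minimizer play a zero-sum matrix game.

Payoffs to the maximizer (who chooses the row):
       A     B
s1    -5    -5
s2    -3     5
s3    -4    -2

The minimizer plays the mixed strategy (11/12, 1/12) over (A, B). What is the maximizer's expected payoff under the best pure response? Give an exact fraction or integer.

-7/3

s1: (-5)·(11/12) + (-5)·(1/12) = -5.
s2: (-3)·(11/12) + (5)·(1/12) = -7/3.
s3: (-4)·(11/12) + (-2)·(1/12) = -23/6.
The best pure response is s2 with expected payoff -7/3.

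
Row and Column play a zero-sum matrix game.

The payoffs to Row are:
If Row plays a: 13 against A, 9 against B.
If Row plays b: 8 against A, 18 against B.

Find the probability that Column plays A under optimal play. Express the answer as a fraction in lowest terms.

Row minima are 9 and 8, so Row's maximin is 9; column maxima are 13 and 18, so Column's minimax is 13. These differ, so the equilibrium is in mixed strategies.
Let Column play A with probability q. Row is indifferent when 13q + 9(1−q) = 8q + 18(1−q), giving q = 9/14.

9/14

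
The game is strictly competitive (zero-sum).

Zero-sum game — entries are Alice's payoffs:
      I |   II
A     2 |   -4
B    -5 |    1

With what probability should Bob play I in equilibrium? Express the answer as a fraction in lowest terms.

5/12

Row minima are -4 and -5, so Alice's maximin is -4; column maxima are 2 and 1, so Bob's minimax is 1. These differ, so the equilibrium is in mixed strategies.
Let Bob play I with probability q. Alice is indifferent when 2q − 4(1−q) = −5q + (1−q), giving q = 5/12.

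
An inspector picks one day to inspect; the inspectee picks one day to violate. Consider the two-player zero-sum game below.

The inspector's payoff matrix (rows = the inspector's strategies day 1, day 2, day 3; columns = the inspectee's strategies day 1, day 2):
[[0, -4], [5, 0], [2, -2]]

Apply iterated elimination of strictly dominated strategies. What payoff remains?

Column day 1 is strictly dominated by day 2 for the inspectee (-4<0, 0<5, -2<2); eliminate day 1.
Row day 1 is strictly dominated by row day 2 (0>-4); eliminate day 1.
Row day 3 is strictly dominated by row day 2 (0>-2); eliminate day 3.
Only (day 2, day 2) remains, with payoff 0.

0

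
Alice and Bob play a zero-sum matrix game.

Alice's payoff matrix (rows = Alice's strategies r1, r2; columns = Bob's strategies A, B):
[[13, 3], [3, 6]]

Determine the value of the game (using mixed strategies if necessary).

Row minima are 3 and 3, so Alice's maximin is 3; column maxima are 13 and 6, so Bob's minimax is 6. These differ, so the equilibrium is in mixed strategies.
Let Alice play r1 with probability p. Bob is indifferent when 13p + 3(1−p) = 3p + 6(1−p), giving p = 3/13.
Let Bob play A with probability q. Alice is indifferent when 13q + 3(1−q) = 3q + 6(1−q), giving q = 3/13.
The value is 13·(3/13) + (3)·(10/13) = 69/13.

69/13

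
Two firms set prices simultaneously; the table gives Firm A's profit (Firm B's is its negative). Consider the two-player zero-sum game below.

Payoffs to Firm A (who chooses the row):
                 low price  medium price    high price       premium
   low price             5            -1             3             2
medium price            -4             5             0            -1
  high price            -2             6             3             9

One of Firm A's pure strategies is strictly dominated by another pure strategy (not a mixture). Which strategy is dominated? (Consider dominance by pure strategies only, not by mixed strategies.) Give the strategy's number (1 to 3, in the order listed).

Compare medium price with high price: -2 > -4, 6 > 5, 3 > 0, 9 > -1.
So high price strictly dominates medium price for Firm A; medium price is strictly dominated.

2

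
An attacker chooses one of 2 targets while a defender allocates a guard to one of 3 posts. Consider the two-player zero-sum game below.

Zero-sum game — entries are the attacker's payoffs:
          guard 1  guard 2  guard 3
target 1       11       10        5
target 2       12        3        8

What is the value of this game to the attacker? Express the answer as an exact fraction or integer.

13/2

Column guard 1 is strictly dominated by guard 3 for the defender (it gives the attacker more in every row).
The remaining 2×2 game on (target 1, target 2) × (guard 2, guard 3) has no saddle point. Let the attacker play target 1 with probability p; indifference gives 10p + 3(1−p) = 5p + 8(1−p), so p = 1/2.
Similarly the defender's optimal q on guard 2 is 3/10, and the value is 10·(3/10) + (5)·(7/10) = 13/2.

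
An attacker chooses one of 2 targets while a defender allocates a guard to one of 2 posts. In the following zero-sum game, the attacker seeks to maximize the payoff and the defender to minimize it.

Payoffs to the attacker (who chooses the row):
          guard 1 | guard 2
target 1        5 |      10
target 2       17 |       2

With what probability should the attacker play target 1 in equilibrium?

Row minima are 5 and 2, so the attacker's maximin is 5; column maxima are 17 and 10, so the defender's minimax is 10. These differ, so the equilibrium is in mixed strategies.
Let the attacker play target 1 with probability p. The defender is indifferent when 5p + 17(1−p) = 10p + 2(1−p), giving p = 3/4.

3/4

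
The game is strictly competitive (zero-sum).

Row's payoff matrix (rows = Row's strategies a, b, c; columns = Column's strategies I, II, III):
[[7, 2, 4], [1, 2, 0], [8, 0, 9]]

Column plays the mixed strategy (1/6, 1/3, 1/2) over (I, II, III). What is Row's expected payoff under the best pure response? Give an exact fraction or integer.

35/6

a: (7)·(1/6) + (2)·(1/3) + (4)·(1/2) = 23/6.
b: (1)·(1/6) + (2)·(1/3) + (0)·(1/2) = 5/6.
c: (8)·(1/6) + (0)·(1/3) + (9)·(1/2) = 35/6.
The best pure response is c with expected payoff 35/6.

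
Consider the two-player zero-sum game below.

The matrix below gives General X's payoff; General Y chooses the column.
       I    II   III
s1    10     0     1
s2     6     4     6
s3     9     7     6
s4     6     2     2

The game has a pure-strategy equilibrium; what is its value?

Row minima: 0, 4, 6, 2 → General X's maximin is 6.
Column maxima: 10, 7, 6 → General Y's minimax is 6.
They coincide at (s3, III), so the value is 6.

6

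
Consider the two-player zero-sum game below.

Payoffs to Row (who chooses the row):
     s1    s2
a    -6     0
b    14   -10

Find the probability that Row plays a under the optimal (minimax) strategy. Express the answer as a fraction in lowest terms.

4/5

Row minima are -6 and -10, so Row's maximin is -6; column maxima are 14 and 0, so Column's minimax is 0. These differ, so the equilibrium is in mixed strategies.
Let Row play a with probability p. Column is indifferent when −6p + 14(1−p) = −10(1−p), giving p = 4/5.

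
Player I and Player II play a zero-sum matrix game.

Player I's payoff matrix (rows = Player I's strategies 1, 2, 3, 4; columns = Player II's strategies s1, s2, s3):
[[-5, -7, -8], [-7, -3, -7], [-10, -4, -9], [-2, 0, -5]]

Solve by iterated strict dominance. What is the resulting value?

-5

Column s2 is strictly dominated by s3 for Player II (-8<-7, -7<-3, -9<-4, -5<0); eliminate s2.
Row 2 is strictly dominated by row 4 (-2>-7, -5>-7); eliminate 2.
Row 3 is strictly dominated by row 1 (-5>-10, -8>-9); eliminate 3.
Row 1 is strictly dominated by row 4 (-2>-5, -5>-8); eliminate 1.
Column s1 is strictly dominated by s3 for Player II (-5<-2); eliminate s1.
Only (4, s3) remains, with payoff -5.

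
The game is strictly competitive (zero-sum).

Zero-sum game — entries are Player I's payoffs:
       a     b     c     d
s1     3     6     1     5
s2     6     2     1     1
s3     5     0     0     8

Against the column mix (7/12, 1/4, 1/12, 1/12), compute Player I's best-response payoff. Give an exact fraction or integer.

s1: (3)·(7/12) + (6)·(1/4) + (1)·(1/12) + (5)·(1/12) = 15/4.
s2: (6)·(7/12) + (2)·(1/4) + (1)·(1/12) + (1)·(1/12) = 25/6.
s3: (5)·(7/12) + (0)·(1/4) + (0)·(1/12) + (8)·(1/12) = 43/12.
The best pure response is s2 with expected payoff 25/6.

25/6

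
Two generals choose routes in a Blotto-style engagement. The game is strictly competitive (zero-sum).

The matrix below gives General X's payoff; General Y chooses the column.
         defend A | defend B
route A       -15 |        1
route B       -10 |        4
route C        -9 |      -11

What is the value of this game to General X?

-73/8

Row route A is strictly dominated by row route B, so General X never plays it.
The remaining 2×2 game on (route B, route C) × (defend A, defend B) has no saddle point. Let General X play route B with probability p; indifference gives −10p − 9(1−p) = 4p − 11(1−p), so p = 1/8.
Similarly General Y's optimal q on defend A is 15/16, and the value is -10·(15/16) + (4)·(1/16) = -73/8.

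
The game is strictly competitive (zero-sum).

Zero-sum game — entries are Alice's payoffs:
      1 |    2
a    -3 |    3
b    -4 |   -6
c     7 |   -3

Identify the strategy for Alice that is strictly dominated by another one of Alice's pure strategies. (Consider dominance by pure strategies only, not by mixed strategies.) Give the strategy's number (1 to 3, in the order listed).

2

Compare b with a: -3 > -4, 3 > -6.
So a strictly dominates b for Alice; b is strictly dominated.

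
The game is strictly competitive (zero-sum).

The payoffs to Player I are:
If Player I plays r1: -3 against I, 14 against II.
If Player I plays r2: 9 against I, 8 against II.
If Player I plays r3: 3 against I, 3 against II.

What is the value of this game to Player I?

25/3

Row r3 is strictly dominated by row r2, so Player I never plays it.
The remaining 2×2 game on (r1, r2) × (I, II) has no saddle point. Let Player I play r1 with probability p; indifference gives −3p + 9(1−p) = 14p + 8(1−p), so p = 1/18.
Similarly Player II's optimal q on I is 1/3, and the value is -3·(1/3) + (14)·(2/3) = 25/3.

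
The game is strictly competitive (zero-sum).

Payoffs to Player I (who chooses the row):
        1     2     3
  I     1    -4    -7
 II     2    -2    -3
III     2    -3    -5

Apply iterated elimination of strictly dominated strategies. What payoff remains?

-3

Column 1 is strictly dominated by 2 for Player II (-4<1, -2<2, -3<2); eliminate 1.
Row III is strictly dominated by row II (-2>-3, -3>-5); eliminate III.
Row I is strictly dominated by row II (-2>-4, -3>-7); eliminate I.
Column 2 is strictly dominated by 3 for Player II (-3<-2); eliminate 2.
Only (II, 3) remains, with payoff -3.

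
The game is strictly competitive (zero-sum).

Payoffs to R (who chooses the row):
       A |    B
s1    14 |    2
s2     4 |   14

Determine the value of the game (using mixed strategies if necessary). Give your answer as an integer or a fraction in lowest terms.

Row minima are 2 and 4, so R's maximin is 4; column maxima are 14 and 14, so C's minimax is 14. These differ, so the equilibrium is in mixed strategies.
Let R play s1 with probability p. C is indifferent when 14p + 4(1−p) = 2p + 14(1−p), giving p = 5/11.
Let C play A with probability q. R is indifferent when 14q + 2(1−q) = 4q + 14(1−q), giving q = 6/11.
The value is 14·(6/11) + (2)·(5/11) = 94/11.

94/11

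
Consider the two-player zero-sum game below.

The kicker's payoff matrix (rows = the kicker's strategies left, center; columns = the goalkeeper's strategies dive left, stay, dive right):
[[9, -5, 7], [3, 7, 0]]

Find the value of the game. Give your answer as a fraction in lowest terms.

49/19

Column dive left is strictly dominated by dive right for the goalkeeper (it gives the kicker more in every row).
The remaining 2×2 game on (left, center) × (stay, dive right) has no saddle point. Let the kicker play left with probability p; indifference gives −5p + 7(1−p) = 7p, so p = 7/19.
Similarly the goalkeeper's optimal q on stay is 7/19, and the value is -5·(7/19) + (7)·(12/19) = 49/19.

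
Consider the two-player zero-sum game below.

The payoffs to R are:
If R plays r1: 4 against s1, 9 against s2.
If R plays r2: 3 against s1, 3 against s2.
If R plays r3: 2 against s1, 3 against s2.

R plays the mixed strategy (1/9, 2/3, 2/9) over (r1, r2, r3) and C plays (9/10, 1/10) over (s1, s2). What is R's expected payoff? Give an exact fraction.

Against (9/10, 1/10), each row's expected payoff is r1: 9/2; r2: 3; r3: 21/10.
Taking the (1/9, 2/3, 2/9)-weighted average: (1/9)·(9/2) + (2/3)·(3) + (2/9)·(21/10) = 89/30.

89/30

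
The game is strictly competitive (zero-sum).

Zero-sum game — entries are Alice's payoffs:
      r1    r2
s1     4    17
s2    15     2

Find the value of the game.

Row minima are 4 and 2, so Alice's maximin is 4; column maxima are 15 and 17, so Bob's minimax is 15. These differ, so the equilibrium is in mixed strategies.
Let Alice play s1 with probability p. Bob is indifferent when 4p + 15(1−p) = 17p + 2(1−p), giving p = 1/2.
Let Bob play r1 with probability q. Alice is indifferent when 4q + 17(1−q) = 15q + 2(1−q), giving q = 15/26.
The value is 4·(15/26) + (17)·(11/26) = 19/2.

19/2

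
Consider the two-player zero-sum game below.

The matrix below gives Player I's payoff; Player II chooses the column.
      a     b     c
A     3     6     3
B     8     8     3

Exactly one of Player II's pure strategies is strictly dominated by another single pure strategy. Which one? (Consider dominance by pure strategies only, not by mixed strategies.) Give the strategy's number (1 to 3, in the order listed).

2

Player II prefers columns that give Player I less. Compare b with c: 3 < 6, 3 < 8.
So c strictly dominates b for Player II; b is strictly dominated.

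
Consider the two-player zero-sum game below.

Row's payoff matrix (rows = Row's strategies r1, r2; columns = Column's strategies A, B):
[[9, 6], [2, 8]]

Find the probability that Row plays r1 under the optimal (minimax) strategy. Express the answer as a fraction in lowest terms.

Row minima are 6 and 2, so Row's maximin is 6; column maxima are 9 and 8, so Column's minimax is 8. These differ, so the equilibrium is in mixed strategies.
Let Row play r1 with probability p. Column is indifferent when 9p + 2(1−p) = 6p + 8(1−p), giving p = 2/3.

2/3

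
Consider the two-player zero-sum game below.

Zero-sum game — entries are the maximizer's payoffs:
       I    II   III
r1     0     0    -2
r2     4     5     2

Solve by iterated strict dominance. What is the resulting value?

Column II is strictly dominated by III for the minimizer (-2<0, 2<5); eliminate II.
Column I is strictly dominated by III for the minimizer (-2<0, 2<4); eliminate I.
Row r1 is strictly dominated by row r2 (2>-2); eliminate r1.
Only (r2, III) remains, with payoff 2.

2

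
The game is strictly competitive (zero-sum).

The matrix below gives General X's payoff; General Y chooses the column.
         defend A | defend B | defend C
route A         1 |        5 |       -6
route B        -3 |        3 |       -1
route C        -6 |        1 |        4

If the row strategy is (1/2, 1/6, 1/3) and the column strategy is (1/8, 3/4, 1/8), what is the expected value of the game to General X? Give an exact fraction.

Against (1/8, 3/4, 1/8), each row's expected payoff is route A: 25/8; route B: 7/4; route C: 1/2.
Taking the (1/2, 1/6, 1/3)-weighted average: (1/2)·(25/8) + (1/6)·(7/4) + (1/3)·(1/2) = 97/48.

97/48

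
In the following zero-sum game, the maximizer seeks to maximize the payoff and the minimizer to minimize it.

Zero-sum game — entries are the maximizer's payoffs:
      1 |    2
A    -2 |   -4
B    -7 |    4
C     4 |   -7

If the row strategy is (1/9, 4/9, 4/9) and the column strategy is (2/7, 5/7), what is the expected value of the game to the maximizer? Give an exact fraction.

Against (2/7, 5/7), each row's expected payoff is A: -24/7; B: 6/7; C: -27/7.
Taking the (1/9, 4/9, 4/9)-weighted average: (1/9)·(-24/7) + (4/9)·(6/7) + (4/9)·(-27/7) = -12/7.

-12/7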